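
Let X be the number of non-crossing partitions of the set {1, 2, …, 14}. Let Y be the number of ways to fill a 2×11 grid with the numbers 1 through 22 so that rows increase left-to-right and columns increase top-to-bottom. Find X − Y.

2615654

Non-crossing partitions of an n-element set are counted by C_n; here n = 14. So X = C_14 = 2674440.
Standard Young tableaux of shape 2×n are counted by C_n; here n = 11. So Y = C_11 = 58786.
X − Y = 2674440 − 58786 = 2615654.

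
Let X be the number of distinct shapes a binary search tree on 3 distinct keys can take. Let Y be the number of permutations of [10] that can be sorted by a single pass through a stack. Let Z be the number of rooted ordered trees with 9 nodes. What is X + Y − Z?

15371

Rooted binary trees with 3 nodes (each child slot possibly empty) number C_3. So X = C_3 = 5.
By Knuth's characterisation, the stack-sortable permutations of length 10 are the 231-avoiders, numbering C_10. So Y = C_10 = 16796.
Rooted ordered (plane) trees on m nodes have m−1 edges and are counted by C_{m−1}; m = 9 gives C_8. So Z = C_8 = 1430.
X + Y − Z = 5 + 16796 − 1430 = 15371.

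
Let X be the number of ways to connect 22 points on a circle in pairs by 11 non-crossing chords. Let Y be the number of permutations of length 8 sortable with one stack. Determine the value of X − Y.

57356

Non-crossing perfect matchings of 2n points on a circle are counted by C_n; with 22 points, n = 11. So X = C_11 = 58786.
Stack-sortable permutations are exactly the 231-avoiding ones, counted by C_n; here n = 8. So Y = C_8 = 1430.
X − Y = 58786 − 1430 = 57356.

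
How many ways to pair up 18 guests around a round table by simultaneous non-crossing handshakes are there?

With 18 = 2·9 people, non-crossing handshake pairings are non-crossing perfect matchings on a circle, counted by C_9.
C_9 = C_8 · 2(2·8+1)/(8+2) = 1430 · 34/10 = 4862.

4862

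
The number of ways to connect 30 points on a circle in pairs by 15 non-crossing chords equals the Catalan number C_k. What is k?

15

Non-crossing perfect matchings of 2n points on a circle are counted by C_n; with 30 points, n = 15.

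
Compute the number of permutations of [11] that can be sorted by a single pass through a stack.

By Knuth's characterisation, the stack-sortable permutations of length 11 are the 231-avoiders, numbering C_11.
C_11 = C(22,11)/12 = 705432/12 = 58786.

58786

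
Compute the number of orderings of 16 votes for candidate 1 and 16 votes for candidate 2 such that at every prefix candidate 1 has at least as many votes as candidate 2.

35357670

Ballot sequences with n votes each where one side never trails are Dyck words, counted by C_n; here n = 16.
C_16 = C_15 · 2(2·15+1)/(15+2) = 9694845 · 62/17 = 35357670.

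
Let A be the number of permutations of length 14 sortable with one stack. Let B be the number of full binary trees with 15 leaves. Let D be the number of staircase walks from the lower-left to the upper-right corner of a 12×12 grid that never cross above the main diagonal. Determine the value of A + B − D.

By Knuth's characterisation, the stack-sortable permutations of length 14 are the 231-avoiders, numbering C_14. So A = C_14 = 2674440.
Full binary trees with 15 leaves have 15−1 = 14 internal nodes, so there are C_14 of them. So B = C_14 = 2674440.
Sub-diagonal monotone paths from (0,0) to (12,12) biject with Dyck paths of semilength 12, giving C_12. So D = C_12 = 208012.
A + B − D = 2674440 + 2674440 − 208012 = 5140868.

5140868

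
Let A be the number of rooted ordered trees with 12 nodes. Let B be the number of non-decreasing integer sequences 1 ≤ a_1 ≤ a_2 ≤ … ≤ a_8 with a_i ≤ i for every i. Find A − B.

57356

A rooted plane tree on 12 nodes has 11 edges, and such trees are counted by C_11. So A = C_11 = 58786.
Such sub-staircase sequences of length n are counted by C_n; here n = 8. So B = C_8 = 1430.
A − B = 58786 − 1430 = 57356.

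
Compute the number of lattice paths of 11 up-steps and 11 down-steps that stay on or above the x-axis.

A Dyck path with 11 up-steps and 11 down-steps has semilength 11, so there are C_11 of them.
C_11 = C_10 · 2(2·10+1)/(10+2) = 16796 · 42/12 = 58786.

58786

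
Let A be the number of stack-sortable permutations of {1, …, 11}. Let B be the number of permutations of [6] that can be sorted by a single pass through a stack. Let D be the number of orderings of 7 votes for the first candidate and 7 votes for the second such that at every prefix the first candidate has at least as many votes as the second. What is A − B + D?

59083

Stack-sortable permutations are exactly the 231-avoiding ones, counted by C_n; here n = 11. So A = C_11 = 58786.
Stack-sortable permutations are exactly the 231-avoiding ones, counted by C_n; here n = 6. So B = C_6 = 132.
Reading a vote for the leader as '(' and for the other as ')' turns such a sequence into a balanced string of 7 pairs, so the count is C_7. So D = C_7 = 429.
A − B + D = 58786 − 132 + 429 = 59083.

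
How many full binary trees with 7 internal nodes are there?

429

Full binary trees with n internal nodes are counted by C_n; here n = 7.
C_7 = C_6 · 2(2·6+1)/(6+2) = 132 · 26/8 = 429.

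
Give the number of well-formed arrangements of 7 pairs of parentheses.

429

A balanced arrangement of 7 bracket pairs is a Dyck word of semilength 7, so the count is C_7.
C_7 = C(14,7)/8 = 3432/8 = 429.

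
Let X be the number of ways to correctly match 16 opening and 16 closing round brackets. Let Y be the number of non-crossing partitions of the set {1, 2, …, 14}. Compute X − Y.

Balanced strings of n pairs of brackets are counted by C_n; here n = 16. So X = C_16 = 35357670.
The non-crossing partitions of [14] form a lattice of size C_14. So Y = C_14 = 2674440.
X − Y = 35357670 − 2674440 = 32683230.

32683230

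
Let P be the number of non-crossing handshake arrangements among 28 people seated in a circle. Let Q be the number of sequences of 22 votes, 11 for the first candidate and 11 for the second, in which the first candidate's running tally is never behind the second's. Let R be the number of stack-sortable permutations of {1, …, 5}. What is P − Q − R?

With 28 = 2·14 people, non-crossing handshake pairings are non-crossing perfect matchings on a circle, counted by C_14. So P = C_14 = 2674440.
Reading a vote for the leader as '(' and for the other as ')' turns such a sequence into a balanced string of 11 pairs, so the count is C_11. So Q = C_11 = 58786.
By Knuth's characterisation, the stack-sortable permutations of length 5 are the 231-avoiders, numbering C_5. So R = C_5 = 42.
P − Q − R = 2674440 − 58786 − 42 = 2615612.

2615612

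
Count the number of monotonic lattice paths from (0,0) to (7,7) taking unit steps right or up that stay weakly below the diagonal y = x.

Sub-diagonal monotone paths from (0,0) to (7,7) biject with Dyck paths of semilength 7, giving C_7.
C_7 = C_6 · 2(2·6+1)/(6+2) = 132 · 26/8 = 429.

429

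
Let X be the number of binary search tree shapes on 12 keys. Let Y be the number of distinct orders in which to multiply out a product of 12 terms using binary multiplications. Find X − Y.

149226

There are C_n binary search tree shapes on n keys; with n = 12 that is C_12. So X = C_12 = 208012.
Ways to associate a product of 12 factors correspond to binary trees on 12 leaves, so the count is C_11. So Y = C_11 = 58786.
X − Y = 208012 − 58786 = 149226.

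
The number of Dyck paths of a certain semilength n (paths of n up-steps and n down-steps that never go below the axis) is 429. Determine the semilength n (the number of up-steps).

Dyck paths of semilength n are counted by C_n. The Catalan number equal to 429 is C_7.

7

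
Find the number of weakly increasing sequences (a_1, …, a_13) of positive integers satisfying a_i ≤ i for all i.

Such sub-staircase sequences of length n are counted by C_n; here n = 13.
C_13 = C_12 · 2(2·12+1)/(12+2) = 208012 · 50/14 = 742900.

742900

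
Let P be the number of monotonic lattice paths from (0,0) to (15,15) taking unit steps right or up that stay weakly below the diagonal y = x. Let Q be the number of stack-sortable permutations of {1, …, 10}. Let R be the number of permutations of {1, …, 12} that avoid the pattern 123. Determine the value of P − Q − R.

9470037

Sub-diagonal monotone paths from (0,0) to (15,15) biject with Dyck paths of semilength 15, giving C_15. So P = C_15 = 9694845.
Stack-sortable permutations are exactly the 231-avoiding ones, counted by C_n; here n = 10. So Q = C_10 = 16796.
For any fixed pattern of length 3, the pattern-avoiding permutations of [12] number C_12. So R = C_12 = 208012.
P − Q − R = 9694845 − 16796 − 208012 = 9470037.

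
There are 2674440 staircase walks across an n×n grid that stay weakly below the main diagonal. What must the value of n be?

Such diagonal-avoiding paths in an n×n grid are counted by C_n, and C_14 = 2674440.

14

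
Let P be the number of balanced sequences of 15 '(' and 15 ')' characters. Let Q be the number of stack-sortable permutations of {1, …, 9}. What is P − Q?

A balanced arrangement of 15 bracket pairs is a Dyck word of semilength 15, so the count is C_15. So P = C_15 = 9694845.
By Knuth's characterisation, the stack-sortable permutations of length 9 are the 231-avoiders, numbering C_9. So Q = C_9 = 4862.
P − Q = 9694845 − 4862 = 9689983.

9689983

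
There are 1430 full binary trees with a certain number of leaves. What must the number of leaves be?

9

Full binary trees with L leaves are counted by C_{L−1}. Since C_8 = 1430, the index is 8.
So the index is 8, and the number of leaves is 8 + 1 = 9.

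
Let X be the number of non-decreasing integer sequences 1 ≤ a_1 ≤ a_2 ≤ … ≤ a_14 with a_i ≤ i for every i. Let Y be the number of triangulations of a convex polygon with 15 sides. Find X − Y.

1931540

Weakly increasing sequences with a_i ≤ i biject with Dyck paths of semilength 14, so there are C_14. So X = C_14 = 2674440.
A convex 15-gon is triangulated into 13 triangles, and the number of such triangulations is the Catalan number C_{15−2} = C_13. So Y = C_13 = 742900.
X − Y = 2674440 − 742900 = 1931540.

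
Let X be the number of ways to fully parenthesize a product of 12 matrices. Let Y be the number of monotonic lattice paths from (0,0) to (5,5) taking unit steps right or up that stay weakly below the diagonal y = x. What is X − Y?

58744

Parenthesizations of m factors correspond to full binary trees with m leaves, counted by C_{m−1}; m = 12 gives C_11. So X = C_11 = 58786.
Sub-diagonal monotone paths from (0,0) to (5,5) biject with Dyck paths of semilength 5, giving C_5. So Y = C_5 = 42.
X − Y = 58786 − 42 = 58744.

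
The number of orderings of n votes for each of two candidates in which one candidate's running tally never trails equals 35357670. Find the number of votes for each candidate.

16

Such ballot sequences with n votes each are counted by C_n. Since C_16 = 35357670, the index is 16.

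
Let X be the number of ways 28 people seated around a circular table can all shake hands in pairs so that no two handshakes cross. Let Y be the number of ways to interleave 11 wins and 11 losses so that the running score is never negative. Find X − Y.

2615654

Non-crossing handshake pairings of 2n people are counted by C_n; 28 people gives n = 14. So X = C_14 = 2674440.
Reading a vote for the leader as '(' and for the other as ')' turns such a sequence into a balanced string of 11 pairs, so the count is C_11. So Y = C_11 = 58786.
X − Y = 2674440 − 58786 = 2615654.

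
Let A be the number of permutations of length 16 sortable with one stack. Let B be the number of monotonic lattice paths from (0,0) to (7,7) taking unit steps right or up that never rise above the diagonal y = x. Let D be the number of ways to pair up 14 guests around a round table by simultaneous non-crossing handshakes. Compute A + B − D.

35357670

Stack-sortable permutations are exactly the 231-avoiding ones, counted by C_n; here n = 16. So A = C_16 = 35357670.
Monotone paths in an n×n grid that stay weakly below the diagonal are counted by C_n; here n = 7. So B = C_7 = 429.
With 14 = 2·7 people, non-crossing handshake pairings are non-crossing perfect matchings on a circle, counted by C_7. So D = C_7 = 429.
A + B − D = 35357670 + 429 − 429 = 35357670.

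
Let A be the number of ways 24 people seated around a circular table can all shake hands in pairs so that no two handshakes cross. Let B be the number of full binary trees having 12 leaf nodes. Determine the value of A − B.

149226

With 24 = 2·12 people, non-crossing handshake pairings are non-crossing perfect matchings on a circle, counted by C_12. So A = C_12 = 208012.
Full binary trees with 12 leaves have 12−1 = 11 internal nodes, so there are C_11 of them. So B = C_11 = 58786.
A − B = 208012 − 58786 = 149226.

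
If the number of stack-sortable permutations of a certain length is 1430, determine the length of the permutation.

8

Stack-sortable permutations of [n] are counted by C_n; 1430 = C_8.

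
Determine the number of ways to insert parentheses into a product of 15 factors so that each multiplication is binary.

Ways to associate a product of 15 factors correspond to binary trees on 15 leaves, so the count is C_14.
C_14 = 2674440.

2674440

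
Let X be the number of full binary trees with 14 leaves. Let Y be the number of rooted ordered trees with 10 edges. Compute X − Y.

726104

Full binary trees with 14 leaves have 14−1 = 13 internal nodes, so there are C_13 of them. So X = C_13 = 742900.
A rooted plane tree with 10 edges has 11 nodes, and the count is C_10. So Y = C_10 = 16796.
X − Y = 742900 − 16796 = 726104.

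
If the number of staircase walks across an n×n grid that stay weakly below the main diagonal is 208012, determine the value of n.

12

Such diagonal-avoiding paths in an n×n grid are counted by C_n, and C_12 = 208012.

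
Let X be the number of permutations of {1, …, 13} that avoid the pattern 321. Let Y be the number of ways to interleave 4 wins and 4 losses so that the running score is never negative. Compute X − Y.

Permutations of [n] avoiding any single length-3 pattern are counted by C_n; here n = 13. So X = C_13 = 742900.
Reading a vote for the leader as '(' and for the other as ')' turns such a sequence into a balanced string of 4 pairs, so the count is C_4. So Y = C_4 = 14.
X − Y = 742900 − 14 = 742886.

742886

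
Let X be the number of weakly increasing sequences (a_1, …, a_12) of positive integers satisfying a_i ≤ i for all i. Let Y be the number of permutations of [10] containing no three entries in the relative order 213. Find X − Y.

Weakly increasing sequences with a_i ≤ i biject with Dyck paths of semilength 12, so there are C_12. So X = C_12 = 208012.
For any fixed pattern of length 3, the pattern-avoiding permutations of [10] number C_10. So Y = C_10 = 16796.
X − Y = 208012 − 16796 = 191216.

191216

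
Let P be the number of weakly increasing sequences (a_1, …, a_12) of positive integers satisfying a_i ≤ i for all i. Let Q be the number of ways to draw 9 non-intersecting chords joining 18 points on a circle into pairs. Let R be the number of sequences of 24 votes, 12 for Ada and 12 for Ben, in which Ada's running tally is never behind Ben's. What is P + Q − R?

4862

Weakly increasing sequences with a_i ≤ i biject with Dyck paths of semilength 12, so there are C_12. So P = C_12 = 208012.
Pairing 18 circle points by 9 non-crossing chords gives C_9 matchings. So Q = C_9 = 4862.
Reading a vote for the leader as '(' and for the other as ')' turns such a sequence into a balanced string of 12 pairs, so the count is C_12. So R = C_12 = 208012.
P + Q − R = 208012 + 4862 − 208012 = 4862.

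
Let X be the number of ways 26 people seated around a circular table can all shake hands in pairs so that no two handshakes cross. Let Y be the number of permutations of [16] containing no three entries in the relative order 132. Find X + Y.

36100570

With 26 = 2·13 people, non-crossing handshake pairings are non-crossing perfect matchings on a circle, counted by C_13. So X = C_13 = 742900.
For any fixed pattern of length 3, the pattern-avoiding permutations of [16] number C_16. So Y = C_16 = 35357670.
X + Y = 742900 + 35357670 = 36100570.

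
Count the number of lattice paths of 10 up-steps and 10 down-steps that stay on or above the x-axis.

16796

A Dyck path with 10 up-steps and 10 down-steps has semilength 10, so there are C_10 of them.
C_10 = C(20,10)/11 = 184756/11 = 16796.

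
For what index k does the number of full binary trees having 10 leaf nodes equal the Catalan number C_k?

A full binary tree with L leaves has L−1 internal nodes and is counted by C_{L−1}; L = 10 gives C_9.

9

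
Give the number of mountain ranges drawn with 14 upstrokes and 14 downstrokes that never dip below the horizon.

Paths of 14 up- and 14 down-steps that never dip below the axis are Dyck paths; their count is C_14.
C_14 = C_13 · 2(2·13+1)/(13+2) = 742900 · 54/15 = 2674440.

2674440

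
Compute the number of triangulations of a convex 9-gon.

429

A convex 9-gon is triangulated into 7 triangles, and the number of such triangulations is the Catalan number C_{9−2} = C_7.
C_7 = C(14,7)/8 = 3432/8 = 429.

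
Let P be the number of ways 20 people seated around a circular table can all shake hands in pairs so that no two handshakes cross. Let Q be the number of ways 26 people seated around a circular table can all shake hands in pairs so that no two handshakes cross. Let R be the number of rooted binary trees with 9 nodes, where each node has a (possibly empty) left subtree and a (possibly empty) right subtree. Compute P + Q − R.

754834

Non-crossing handshake pairings of 2n people are counted by C_n; 20 people gives n = 10. So P = C_10 = 16796.
With 26 = 2·13 people, non-crossing handshake pairings are non-crossing perfect matchings on a circle, counted by C_13. So Q = C_13 = 742900.
Rooted binary trees with 9 nodes (each child slot possibly empty) number C_9. So R = C_9 = 4862.
P + Q − R = 16796 + 742900 − 4862 = 754834.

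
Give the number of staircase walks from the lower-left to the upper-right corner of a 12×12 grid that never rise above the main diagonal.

Monotone paths in an n×n grid that stay weakly below the diagonal are counted by C_n; here n = 12.
C_12 = C_11 · 2(2·11+1)/(11+2) = 58786 · 46/13 = 208012.

208012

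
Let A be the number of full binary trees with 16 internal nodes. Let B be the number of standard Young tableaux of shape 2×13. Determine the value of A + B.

Full binary trees with n internal nodes are counted by C_n; here n = 16. So A = C_16 = 35357670.
Standard Young tableaux of shape 2×n are counted by C_n; here n = 13. So B = C_13 = 742900.
A + B = 35357670 + 742900 = 36100570.

36100570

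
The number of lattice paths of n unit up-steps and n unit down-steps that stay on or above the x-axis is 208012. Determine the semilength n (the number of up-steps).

12

Dyck paths of semilength n are counted by C_n; 208012 = C_12.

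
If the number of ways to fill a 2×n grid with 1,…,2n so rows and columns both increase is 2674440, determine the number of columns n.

Standard Young tableaux of shape 2×n are counted by C_n; 2674440 = C_14.

14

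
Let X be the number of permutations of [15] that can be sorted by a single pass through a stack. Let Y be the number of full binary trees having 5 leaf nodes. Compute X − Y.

9694831

By Knuth's characterisation, the stack-sortable permutations of length 15 are the 231-avoiders, numbering C_15. So X = C_15 = 9694845.
A full binary tree with L leaves has L−1 internal nodes and is counted by C_{L−1}; L = 5 gives C_4. So Y = C_4 = 14.
X − Y = 9694845 − 14 = 9694831.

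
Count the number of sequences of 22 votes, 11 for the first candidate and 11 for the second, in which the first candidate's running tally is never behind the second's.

58786

Reading a vote for the leader as '(' and for the other as ')' turns such a sequence into a balanced string of 11 pairs, so the count is C_11.
C_11 = C(22,11)/12 = 705432/12 = 58786.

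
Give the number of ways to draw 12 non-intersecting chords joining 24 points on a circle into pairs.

208012

Pairing 24 circle points by 12 non-crossing chords gives C_12 matchings.
C_12 = 208012.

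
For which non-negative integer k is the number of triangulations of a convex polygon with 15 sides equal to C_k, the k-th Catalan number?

13

A convex 15-gon is triangulated into 13 triangles, and the number of such triangulations is the Catalan number C_{15−2} = C_13.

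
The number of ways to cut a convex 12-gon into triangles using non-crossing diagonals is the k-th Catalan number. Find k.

The number of triangulations of a 12-gon is the Catalan number C_10 (index = sides − 2).

10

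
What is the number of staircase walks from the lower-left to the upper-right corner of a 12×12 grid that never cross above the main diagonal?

Sub-diagonal monotone paths from (0,0) to (12,12) biject with Dyck paths of semilength 12, giving C_12.
C_12 = C(24,12)/13 = 2704156/13 = 208012.

208012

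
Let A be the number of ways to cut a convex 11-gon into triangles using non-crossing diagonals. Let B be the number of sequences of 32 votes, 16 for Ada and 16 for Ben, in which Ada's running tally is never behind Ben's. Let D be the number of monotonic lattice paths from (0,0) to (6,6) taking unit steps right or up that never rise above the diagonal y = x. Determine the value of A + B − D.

35362400

A convex 11-gon is triangulated into 9 triangles, and the number of such triangulations is the Catalan number C_{11−2} = C_9. So A = C_9 = 4862.
Reading a vote for the leader as '(' and for the other as ')' turns such a sequence into a balanced string of 16 pairs, so the count is C_16. So B = C_16 = 35357670.
Sub-diagonal monotone paths from (0,0) to (6,6) biject with Dyck paths of semilength 6, giving C_6. So D = C_6 = 132.
A + B − D = 4862 + 35357670 − 132 = 35362400.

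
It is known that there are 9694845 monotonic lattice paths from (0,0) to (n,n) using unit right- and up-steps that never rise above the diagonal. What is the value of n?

15

Such diagonal-avoiding paths in an n×n grid are counted by C_n. The Catalan number equal to 9694845 is C_15.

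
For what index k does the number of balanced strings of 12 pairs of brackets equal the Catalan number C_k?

12

A balanced arrangement of 12 bracket pairs is a Dyck word of semilength 12, so the count is C_12.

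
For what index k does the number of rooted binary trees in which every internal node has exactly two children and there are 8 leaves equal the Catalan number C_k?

Full binary trees with 8 leaves have 8−1 = 7 internal nodes, so there are C_7 of them.

7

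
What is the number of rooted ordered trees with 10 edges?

16796

Rooted ordered trees with n edges are counted by C_n; here n = 10.
C_10 = C(20,10)/11 = 184756/11 = 16796.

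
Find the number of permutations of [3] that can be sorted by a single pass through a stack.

5

Stack-sortable permutations are exactly the 231-avoiding ones, counted by C_n; here n = 3.
C_3 = 5.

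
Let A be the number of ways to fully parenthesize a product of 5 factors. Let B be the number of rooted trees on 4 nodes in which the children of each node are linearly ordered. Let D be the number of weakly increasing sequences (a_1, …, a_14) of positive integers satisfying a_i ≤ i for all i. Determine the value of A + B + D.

2674459

Bracketing 5 factors into binary products is counted by C_{5−1} = C_4. So A = C_4 = 14.
Rooted ordered (plane) trees on m nodes have m−1 edges and are counted by C_{m−1}; m = 4 gives C_3. So B = C_3 = 5.
Such sub-staircase sequences of length n are counted by C_n; here n = 14. So D = C_14 = 2674440.
A + B + D = 14 + 5 + 2674440 = 2674459.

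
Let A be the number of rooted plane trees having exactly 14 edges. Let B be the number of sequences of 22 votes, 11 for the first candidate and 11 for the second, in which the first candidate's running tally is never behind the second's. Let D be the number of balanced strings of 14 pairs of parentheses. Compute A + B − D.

Rooted ordered trees with n edges are counted by C_n; here n = 14. So A = C_14 = 2674440.
Ballot sequences with n votes each where one side never trails are Dyck words, counted by C_n; here n = 11. So B = C_11 = 58786.
A balanced arrangement of 14 bracket pairs is a Dyck word of semilength 14, so the count is C_14. So D = C_14 = 2674440.
A + B − D = 2674440 + 58786 − 2674440 = 58786.

58786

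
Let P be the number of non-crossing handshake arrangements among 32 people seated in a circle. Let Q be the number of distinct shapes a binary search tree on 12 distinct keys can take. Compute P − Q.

35149658

With 32 = 2·16 people, non-crossing handshake pairings are non-crossing perfect matchings on a circle, counted by C_16. So P = C_16 = 35357670.
There are C_n binary search tree shapes on n keys; with n = 12 that is C_12. So Q = C_12 = 208012.
P − Q = 35357670 − 208012 = 35149658.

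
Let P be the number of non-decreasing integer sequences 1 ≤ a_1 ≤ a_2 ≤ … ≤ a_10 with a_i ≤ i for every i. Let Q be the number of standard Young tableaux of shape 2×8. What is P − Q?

15366

Weakly increasing sequences with a_i ≤ i biject with Dyck paths of semilength 10, so there are C_10. So P = C_10 = 16796.
By the hook-length formula (or a Dyck-path bijection), SYT of shape 2×8 number C_8. So Q = C_8 = 1430.
P − Q = 16796 − 1430 = 15366.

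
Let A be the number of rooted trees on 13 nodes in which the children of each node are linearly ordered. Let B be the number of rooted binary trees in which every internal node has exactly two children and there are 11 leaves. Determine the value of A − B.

191216

Rooted ordered (plane) trees on m nodes have m−1 edges and are counted by C_{m−1}; m = 13 gives C_12. So A = C_12 = 208012.
Full binary trees with 11 leaves have 11−1 = 10 internal nodes, so there are C_10 of them. So B = C_10 = 16796.
A − B = 208012 − 16796 = 191216.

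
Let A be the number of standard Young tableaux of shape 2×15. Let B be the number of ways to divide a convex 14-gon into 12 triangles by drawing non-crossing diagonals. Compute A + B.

9902857

Standard Young tableaux of shape 2×n are counted by C_n; here n = 15. So A = C_15 = 9694845.
Triangulations of a convex m-gon are counted by C_{m−2}; with m = 14 this is C_12. So B = C_12 = 208012.
A + B = 9694845 + 208012 = 9902857.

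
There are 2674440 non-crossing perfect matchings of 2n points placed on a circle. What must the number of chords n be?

14

Non-crossing pairings of 2n points on a circle are counted by C_n, and C_14 = 2674440.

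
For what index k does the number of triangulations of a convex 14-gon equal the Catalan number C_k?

Triangulations of a convex m-gon are counted by C_{m−2}; with m = 14 this is C_12.

12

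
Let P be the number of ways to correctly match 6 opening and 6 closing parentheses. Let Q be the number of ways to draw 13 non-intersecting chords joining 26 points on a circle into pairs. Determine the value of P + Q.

743032

Balanced strings of n pairs of brackets are counted by C_n; here n = 6. So P = C_6 = 132.
Non-crossing perfect matchings of 2n points on a circle are counted by C_n; with 26 points, n = 13. So Q = C_13 = 742900.
P + Q = 132 + 742900 = 743032.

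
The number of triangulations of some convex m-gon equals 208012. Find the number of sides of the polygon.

Triangulations of a convex m-gon are counted by C_{m−2}. Since C_12 = 208012, the index is 12.
So m − 2 = 12, giving m = 14 sides.

14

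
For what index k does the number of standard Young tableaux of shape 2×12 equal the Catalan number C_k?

12

Standard Young tableaux of shape 2×n are counted by C_n; here n = 12.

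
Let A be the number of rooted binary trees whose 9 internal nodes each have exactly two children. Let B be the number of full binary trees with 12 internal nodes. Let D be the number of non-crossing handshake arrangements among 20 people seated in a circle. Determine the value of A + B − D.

196078

Full binary trees with n internal nodes are counted by C_n; here n = 9. So A = C_9 = 4862.
Full binary trees with n internal nodes are counted by C_n; here n = 12. So B = C_12 = 208012.
Non-crossing handshake pairings of 2n people are counted by C_n; 20 people gives n = 10. So D = C_10 = 16796.
A + B − D = 4862 + 208012 − 16796 = 196078.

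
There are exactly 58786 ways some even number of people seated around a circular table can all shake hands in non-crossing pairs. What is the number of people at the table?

22

Non-crossing handshake pairings of 2n people are counted by C_n; 58786 = C_11.
So n = 11, and there are 2n = 22 people.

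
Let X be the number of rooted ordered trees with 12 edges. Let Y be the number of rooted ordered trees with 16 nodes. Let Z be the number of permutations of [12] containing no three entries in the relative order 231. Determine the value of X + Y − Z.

9694845

Rooted ordered trees with n edges are counted by C_n; here n = 12. So X = C_12 = 208012.
Rooted ordered (plane) trees on m nodes have m−1 edges and are counted by C_{m−1}; m = 16 gives C_15. So Y = C_15 = 9694845.
Permutations of [n] avoiding any single length-3 pattern are counted by C_n; here n = 12. So Z = C_12 = 208012.
X + Y − Z = 208012 + 9694845 − 208012 = 9694845.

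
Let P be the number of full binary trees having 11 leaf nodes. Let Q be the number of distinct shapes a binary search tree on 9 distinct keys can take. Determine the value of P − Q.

Full binary trees with 11 leaves have 11−1 = 10 internal nodes, so there are C_10 of them. So P = C_10 = 16796.
There are C_n binary search tree shapes on n keys; with n = 9 that is C_9. So Q = C_9 = 4862.
P − Q = 16796 − 4862 = 11934.

11934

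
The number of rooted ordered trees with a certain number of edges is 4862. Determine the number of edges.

Rooted ordered trees with n edges are counted by C_n. Since C_9 = 4862, the index is 9.

9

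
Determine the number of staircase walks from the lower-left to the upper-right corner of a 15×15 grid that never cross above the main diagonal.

9694845

Sub-diagonal monotone paths from (0,0) to (15,15) biject with Dyck paths of semilength 15, giving C_15.
C_15 = C(30,15)/16 = 155117520/16 = 9694845.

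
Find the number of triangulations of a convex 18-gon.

35357670

The number of triangulations of an 18-gon is the Catalan number C_16 (index = sides − 2).
C_16 = C(32,16)/17 = 601080390/17 = 35357670.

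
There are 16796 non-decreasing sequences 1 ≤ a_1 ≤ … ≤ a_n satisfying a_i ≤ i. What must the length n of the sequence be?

Such sub-staircase sequences of length n are counted by C_n. Since C_10 = 16796, the index is 10.

10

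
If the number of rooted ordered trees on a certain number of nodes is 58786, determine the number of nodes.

Rooted ordered trees on m nodes are counted by C_{m−1}, and C_11 = 58786.
So the index is 11, and the number of nodes is 11 + 1 = 12.

12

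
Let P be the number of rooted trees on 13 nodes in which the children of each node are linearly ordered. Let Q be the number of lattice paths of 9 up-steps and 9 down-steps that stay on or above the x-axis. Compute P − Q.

203150

Rooted ordered (plane) trees on m nodes have m−1 edges and are counted by C_{m−1}; m = 13 gives C_12. So P = C_12 = 208012.
A Dyck path with 9 up-steps and 9 down-steps has semilength 9, so there are C_9 of them. So Q = C_9 = 4862.
P − Q = 208012 − 4862 = 203150.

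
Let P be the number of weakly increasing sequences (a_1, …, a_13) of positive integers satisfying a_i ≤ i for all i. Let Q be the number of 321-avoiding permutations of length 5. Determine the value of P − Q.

742858

Weakly increasing sequences with a_i ≤ i biject with Dyck paths of semilength 13, so there are C_13. So P = C_13 = 742900.
Permutations of [n] avoiding any single length-3 pattern are counted by C_n; here n = 5. So Q = C_5 = 42.
P − Q = 742900 − 42 = 742858.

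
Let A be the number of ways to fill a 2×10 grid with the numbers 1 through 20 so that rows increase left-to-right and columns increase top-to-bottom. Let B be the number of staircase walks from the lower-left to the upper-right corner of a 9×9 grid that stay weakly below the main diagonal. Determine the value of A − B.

Standard Young tableaux of shape 2×n are counted by C_n; here n = 10. So A = C_10 = 16796.
Sub-diagonal monotone paths from (0,0) to (9,9) biject with Dyck paths of semilength 9, giving C_9. So B = C_9 = 4862.
A − B = 16796 − 4862 = 11934.

11934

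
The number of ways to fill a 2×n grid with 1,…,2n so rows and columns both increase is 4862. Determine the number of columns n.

Standard Young tableaux of shape 2×n are counted by C_n. The Catalan number equal to 4862 is C_9.

9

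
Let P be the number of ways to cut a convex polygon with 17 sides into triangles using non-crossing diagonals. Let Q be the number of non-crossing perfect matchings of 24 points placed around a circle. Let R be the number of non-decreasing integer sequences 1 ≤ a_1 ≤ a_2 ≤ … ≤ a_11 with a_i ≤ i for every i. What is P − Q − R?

A convex 17-gon is triangulated into 15 triangles, and the number of such triangulations is the Catalan number C_{17−2} = C_15. So P = C_15 = 9694845.
Pairing 24 circle points by 12 non-crossing chords gives C_12 matchings. So Q = C_12 = 208012.
Weakly increasing sequences with a_i ≤ i biject with Dyck paths of semilength 11, so there are C_11. So R = C_11 = 58786.
P − Q − R = 9694845 − 208012 − 58786 = 9428047.

9428047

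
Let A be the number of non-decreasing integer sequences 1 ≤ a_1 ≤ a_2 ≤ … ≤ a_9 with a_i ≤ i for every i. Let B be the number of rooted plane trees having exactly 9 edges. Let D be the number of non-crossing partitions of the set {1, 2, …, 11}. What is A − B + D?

Weakly increasing sequences with a_i ≤ i biject with Dyck paths of semilength 9, so there are C_9. So A = C_9 = 4862.
Rooted ordered trees with n edges are counted by C_n; here n = 9. So B = C_9 = 4862.
The non-crossing partitions of [11] form a lattice of size C_11. So D = C_11 = 58786.
A − B + D = 4862 − 4862 + 58786 = 58786.

58786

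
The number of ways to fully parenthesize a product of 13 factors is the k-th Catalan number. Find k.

Ways to associate a product of 13 factors correspond to binary trees on 13 leaves, so the count is C_12.

12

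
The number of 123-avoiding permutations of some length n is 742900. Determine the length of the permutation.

13

Permutations of [n] avoiding a fixed length-3 pattern are counted by C_n; 742900 = C_13.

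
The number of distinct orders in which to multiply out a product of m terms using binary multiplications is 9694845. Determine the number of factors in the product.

Parenthesizations of m factors are counted by C_{m−1}; 9694845 = C_15.
So the index is 15, and the number of factors is 15 + 1 = 16.

16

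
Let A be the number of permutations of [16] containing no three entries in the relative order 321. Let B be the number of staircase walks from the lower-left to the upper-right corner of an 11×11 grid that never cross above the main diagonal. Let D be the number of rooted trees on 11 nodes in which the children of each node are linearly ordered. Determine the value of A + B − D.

Permutations of [n] avoiding any single length-3 pattern are counted by C_n; here n = 16. So A = C_16 = 35357670.
Sub-diagonal monotone paths from (0,0) to (11,11) biject with Dyck paths of semilength 11, giving C_11. So B = C_11 = 58786.
A rooted plane tree on 11 nodes has 10 edges, and such trees are counted by C_10. So D = C_10 = 16796.
A + B − D = 35357670 + 58786 − 16796 = 35399660.

35399660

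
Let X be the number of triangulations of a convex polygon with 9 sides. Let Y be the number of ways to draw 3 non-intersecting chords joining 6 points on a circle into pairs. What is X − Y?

The number of triangulations of a 9-gon is the Catalan number C_7 (index = sides − 2). So X = C_7 = 429.
Pairing 6 circle points by 3 non-crossing chords gives C_3 matchings. So Y = C_3 = 5.
X − Y = 429 − 5 = 424.

424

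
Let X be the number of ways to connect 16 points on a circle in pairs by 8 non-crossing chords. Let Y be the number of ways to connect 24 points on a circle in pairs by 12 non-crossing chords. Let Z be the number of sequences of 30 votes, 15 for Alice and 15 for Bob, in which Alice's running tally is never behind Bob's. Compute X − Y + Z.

9488263

Pairing 16 circle points by 8 non-crossing chords gives C_8 matchings. So X = C_8 = 1430.
Pairing 24 circle points by 12 non-crossing chords gives C_12 matchings. So Y = C_12 = 208012.
Ballot sequences with n votes each where one side never trails are Dyck words, counted by C_n; here n = 15. So Z = C_15 = 9694845.
X − Y + Z = 1430 − 208012 + 9694845 = 9488263.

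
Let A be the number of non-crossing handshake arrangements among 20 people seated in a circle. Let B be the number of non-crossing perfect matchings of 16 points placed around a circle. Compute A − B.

With 20 = 2·10 people, non-crossing handshake pairings are non-crossing perfect matchings on a circle, counted by C_10. So A = C_10 = 16796.
Pairing 16 circle points by 8 non-crossing chords gives C_8 matchings. So B = C_8 = 1430.
A − B = 16796 − 1430 = 15366.

15366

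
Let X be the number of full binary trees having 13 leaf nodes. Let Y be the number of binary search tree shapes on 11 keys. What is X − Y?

Full binary trees with 13 leaves have 13−1 = 12 internal nodes, so there are C_12 of them. So X = C_12 = 208012.
There are C_n binary search tree shapes on n keys; with n = 11 that is C_11. So Y = C_11 = 58786.
X − Y = 208012 − 58786 = 149226.

149226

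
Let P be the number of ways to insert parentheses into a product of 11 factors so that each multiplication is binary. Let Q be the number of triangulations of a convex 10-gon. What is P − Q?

15366

Ways to associate a product of 11 factors correspond to binary trees on 11 leaves, so the count is C_10. So P = C_10 = 16796.
Triangulations of a convex m-gon are counted by C_{m−2}; with m = 10 this is C_8. So Q = C_8 = 1430.
P − Q = 16796 − 1430 = 15366.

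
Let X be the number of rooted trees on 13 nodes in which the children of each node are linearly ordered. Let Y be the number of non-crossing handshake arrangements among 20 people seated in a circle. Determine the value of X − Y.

Rooted ordered (plane) trees on m nodes have m−1 edges and are counted by C_{m−1}; m = 13 gives C_12. So X = C_12 = 208012.
With 20 = 2·10 people, non-crossing handshake pairings are non-crossing perfect matchings on a circle, counted by C_10. So Y = C_10 = 16796.
X − Y = 208012 − 16796 = 191216.

191216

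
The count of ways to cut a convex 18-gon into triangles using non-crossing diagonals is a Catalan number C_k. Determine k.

16

The number of triangulations of an 18-gon is the Catalan number C_16 (index = sides − 2).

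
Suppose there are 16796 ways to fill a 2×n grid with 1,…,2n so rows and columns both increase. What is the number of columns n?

Standard Young tableaux of shape 2×n are counted by C_n; 16796 = C_10.

10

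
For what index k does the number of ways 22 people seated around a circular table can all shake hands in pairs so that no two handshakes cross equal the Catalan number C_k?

Non-crossing handshake pairings of 2n people are counted by C_n; 22 people gives n = 11.

11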